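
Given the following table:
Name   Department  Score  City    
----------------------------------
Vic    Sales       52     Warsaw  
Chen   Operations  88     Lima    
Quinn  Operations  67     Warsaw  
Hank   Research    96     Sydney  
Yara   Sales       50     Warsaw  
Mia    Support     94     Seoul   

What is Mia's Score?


Row 6: Mia
Score = 94

ANSWER: 94


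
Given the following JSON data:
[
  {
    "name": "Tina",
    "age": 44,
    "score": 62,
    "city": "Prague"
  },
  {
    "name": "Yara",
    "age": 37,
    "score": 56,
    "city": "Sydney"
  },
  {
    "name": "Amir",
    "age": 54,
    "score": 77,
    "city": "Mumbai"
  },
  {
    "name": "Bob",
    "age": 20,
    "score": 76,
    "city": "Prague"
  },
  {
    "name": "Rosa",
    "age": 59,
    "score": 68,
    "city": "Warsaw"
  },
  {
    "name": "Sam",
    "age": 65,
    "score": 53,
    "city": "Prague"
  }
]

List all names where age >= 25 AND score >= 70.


Checking both conditions:
  Tina (age=44, score=62) -> no
  Yara (age=37, score=56) -> no
  Amir (age=54, score=77) -> YES
  Bob (age=20, score=76) -> no
  Rosa (age=59, score=68) -> no
  Sam (age=65, score=53) -> no


ANSWER: Amir


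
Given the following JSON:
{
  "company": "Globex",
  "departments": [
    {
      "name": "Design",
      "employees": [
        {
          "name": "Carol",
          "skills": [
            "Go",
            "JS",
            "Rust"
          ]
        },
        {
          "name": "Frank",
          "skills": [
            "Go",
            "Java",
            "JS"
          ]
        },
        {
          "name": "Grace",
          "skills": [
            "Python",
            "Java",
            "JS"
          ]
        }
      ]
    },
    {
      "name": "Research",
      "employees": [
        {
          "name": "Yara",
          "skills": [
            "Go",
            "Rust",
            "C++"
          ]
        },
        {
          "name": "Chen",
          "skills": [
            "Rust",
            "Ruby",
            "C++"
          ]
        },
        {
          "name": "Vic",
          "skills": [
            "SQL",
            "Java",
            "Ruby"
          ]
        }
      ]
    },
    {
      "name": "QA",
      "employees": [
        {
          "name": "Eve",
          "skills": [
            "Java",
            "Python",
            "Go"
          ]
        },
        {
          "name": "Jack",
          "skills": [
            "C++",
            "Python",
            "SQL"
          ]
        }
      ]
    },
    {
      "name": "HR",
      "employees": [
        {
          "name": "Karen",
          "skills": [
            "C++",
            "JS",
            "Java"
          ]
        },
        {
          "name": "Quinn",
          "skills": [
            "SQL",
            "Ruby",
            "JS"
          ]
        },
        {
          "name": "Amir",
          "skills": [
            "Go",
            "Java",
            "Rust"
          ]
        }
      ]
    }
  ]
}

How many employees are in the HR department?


Path: departments[3].employees
Count: 3

ANSWER: 3


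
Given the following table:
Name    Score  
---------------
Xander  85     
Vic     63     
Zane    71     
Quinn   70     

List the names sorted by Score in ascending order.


Sorting by Score (ascending):
  Vic: 63
  Quinn: 70
  Zane: 71
  Xander: 85


ANSWER: Vic, Quinn, Zane, Xander


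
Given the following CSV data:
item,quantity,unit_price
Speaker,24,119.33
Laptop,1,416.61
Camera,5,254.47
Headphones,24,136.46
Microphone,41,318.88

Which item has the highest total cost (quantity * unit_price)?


Computing row totals:
  Speaker: 2863.92
  Laptop: 416.61
  Camera: 1272.35
  Headphones: 3275.04
  Microphone: 13074.08
Maximum: Microphone (13074.08)

ANSWER: Microphone


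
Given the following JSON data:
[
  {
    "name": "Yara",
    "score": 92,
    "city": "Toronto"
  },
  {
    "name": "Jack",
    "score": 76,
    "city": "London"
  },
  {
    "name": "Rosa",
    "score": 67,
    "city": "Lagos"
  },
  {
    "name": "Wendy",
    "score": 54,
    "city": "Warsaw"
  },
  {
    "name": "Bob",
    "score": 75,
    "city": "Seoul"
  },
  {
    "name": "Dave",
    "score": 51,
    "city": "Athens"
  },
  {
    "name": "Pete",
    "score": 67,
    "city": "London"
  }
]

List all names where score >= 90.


Filtering records where score >= 90:
  Yara (score=92) -> YES
  Jack (score=76) -> no
  Rosa (score=67) -> no
  Wendy (score=54) -> no
  Bob (score=75) -> no
  Dave (score=51) -> no
  Pete (score=67) -> no


ANSWER: Yara


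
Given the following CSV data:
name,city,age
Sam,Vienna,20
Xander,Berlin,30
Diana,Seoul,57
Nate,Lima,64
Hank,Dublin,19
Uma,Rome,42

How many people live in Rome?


Scanning city column for 'Rome':
  Row 6: Uma -> MATCH
Total matches: 1

ANSWER: 1


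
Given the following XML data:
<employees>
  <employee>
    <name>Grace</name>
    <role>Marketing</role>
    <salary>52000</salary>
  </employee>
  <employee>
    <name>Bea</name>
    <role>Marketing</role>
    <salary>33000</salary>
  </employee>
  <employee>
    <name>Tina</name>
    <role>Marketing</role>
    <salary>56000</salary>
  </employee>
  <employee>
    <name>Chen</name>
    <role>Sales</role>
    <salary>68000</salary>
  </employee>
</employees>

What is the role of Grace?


Searching for <employee> with <name>Grace</name>
Found at position 1
<role>Marketing</role>

ANSWER: Marketing


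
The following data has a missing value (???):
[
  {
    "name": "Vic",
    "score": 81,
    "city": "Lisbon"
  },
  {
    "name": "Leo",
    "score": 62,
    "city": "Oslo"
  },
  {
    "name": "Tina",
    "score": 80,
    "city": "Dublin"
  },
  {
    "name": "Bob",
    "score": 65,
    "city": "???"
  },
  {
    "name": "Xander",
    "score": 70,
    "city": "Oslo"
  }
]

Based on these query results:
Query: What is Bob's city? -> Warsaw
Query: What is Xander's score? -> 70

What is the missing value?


The missing value is Bob's city
From query: Bob's city = Warsaw

ANSWER: Warsaw


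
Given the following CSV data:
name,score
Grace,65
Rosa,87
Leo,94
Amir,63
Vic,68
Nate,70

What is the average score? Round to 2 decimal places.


Scores: 65, 87, 94, 63, 68, 70
Sum = 447
Count = 6
Average = 447 / 6 = 74.50

ANSWER: 74.50


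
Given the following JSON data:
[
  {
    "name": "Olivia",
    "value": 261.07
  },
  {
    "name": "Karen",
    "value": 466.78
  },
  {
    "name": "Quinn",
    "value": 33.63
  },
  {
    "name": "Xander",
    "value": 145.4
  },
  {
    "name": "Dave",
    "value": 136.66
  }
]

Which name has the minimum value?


Comparing values:
  Olivia: 261.07
  Karen: 466.78
  Quinn: 33.63
  Xander: 145.4
  Dave: 136.66
Minimum: Quinn (33.63)

ANSWER: Quinn


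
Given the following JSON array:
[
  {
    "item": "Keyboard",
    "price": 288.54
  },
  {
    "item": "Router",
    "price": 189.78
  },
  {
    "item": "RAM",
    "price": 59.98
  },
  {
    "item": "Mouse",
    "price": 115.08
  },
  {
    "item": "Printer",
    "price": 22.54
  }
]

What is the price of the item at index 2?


Array index 2 -> RAM
price = 59.98

ANSWER: 59.98


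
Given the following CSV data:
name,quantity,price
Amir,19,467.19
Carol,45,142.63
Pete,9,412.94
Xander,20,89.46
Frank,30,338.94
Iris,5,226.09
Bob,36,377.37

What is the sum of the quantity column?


Values in 'quantity' column:
  Row 1: 19
  Row 2: 45
  Row 3: 9
  Row 4: 20
  Row 5: 30
  Row 6: 5
  Row 7: 36
Sum = 19 + 45 + 9 + 20 + 30 + 5 + 36 = 164

ANSWER: 164


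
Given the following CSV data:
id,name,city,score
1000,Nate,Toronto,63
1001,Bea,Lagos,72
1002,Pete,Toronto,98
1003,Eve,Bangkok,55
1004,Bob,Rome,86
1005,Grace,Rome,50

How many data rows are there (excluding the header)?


Counting rows (excluding header):
Header: id,name,city,score
Data rows: 6

ANSWER: 6


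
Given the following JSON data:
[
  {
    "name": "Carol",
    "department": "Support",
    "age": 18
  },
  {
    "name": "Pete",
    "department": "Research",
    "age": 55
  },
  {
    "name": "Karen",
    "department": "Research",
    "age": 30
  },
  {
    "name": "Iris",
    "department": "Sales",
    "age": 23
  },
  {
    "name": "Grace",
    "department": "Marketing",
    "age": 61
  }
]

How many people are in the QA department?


Scanning records for department = QA
  No matches found
Count: 0

ANSWER: 0


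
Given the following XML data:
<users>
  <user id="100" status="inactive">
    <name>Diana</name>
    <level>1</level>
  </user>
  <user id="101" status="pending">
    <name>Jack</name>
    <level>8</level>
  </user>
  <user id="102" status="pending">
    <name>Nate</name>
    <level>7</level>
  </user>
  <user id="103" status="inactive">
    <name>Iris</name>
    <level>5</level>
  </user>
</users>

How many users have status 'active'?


Counting users with status='active':
Count: 0

ANSWER: 0


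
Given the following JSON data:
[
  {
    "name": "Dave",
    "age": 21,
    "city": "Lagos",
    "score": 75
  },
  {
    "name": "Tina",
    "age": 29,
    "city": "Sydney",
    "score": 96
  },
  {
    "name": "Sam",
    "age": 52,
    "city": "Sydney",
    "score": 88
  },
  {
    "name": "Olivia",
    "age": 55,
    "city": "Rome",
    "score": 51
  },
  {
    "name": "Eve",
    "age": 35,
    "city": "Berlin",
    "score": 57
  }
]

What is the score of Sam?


Looking up record where name = Sam
Record index: 2
Field 'score' = 88

ANSWER: 88


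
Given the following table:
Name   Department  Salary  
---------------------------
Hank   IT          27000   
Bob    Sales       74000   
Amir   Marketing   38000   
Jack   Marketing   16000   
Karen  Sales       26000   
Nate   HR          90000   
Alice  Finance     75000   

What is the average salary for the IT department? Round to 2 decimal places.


IT department members:
  Hank: 27000
Sum = 27000
Count = 1
Average = 27000 / 1 = 27000.00

ANSWER: 27000.00


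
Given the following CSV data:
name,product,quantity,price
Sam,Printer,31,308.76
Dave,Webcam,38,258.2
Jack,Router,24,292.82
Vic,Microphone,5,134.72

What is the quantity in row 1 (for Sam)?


Row 1: Sam
Column 'quantity' = 31

ANSWER: 31


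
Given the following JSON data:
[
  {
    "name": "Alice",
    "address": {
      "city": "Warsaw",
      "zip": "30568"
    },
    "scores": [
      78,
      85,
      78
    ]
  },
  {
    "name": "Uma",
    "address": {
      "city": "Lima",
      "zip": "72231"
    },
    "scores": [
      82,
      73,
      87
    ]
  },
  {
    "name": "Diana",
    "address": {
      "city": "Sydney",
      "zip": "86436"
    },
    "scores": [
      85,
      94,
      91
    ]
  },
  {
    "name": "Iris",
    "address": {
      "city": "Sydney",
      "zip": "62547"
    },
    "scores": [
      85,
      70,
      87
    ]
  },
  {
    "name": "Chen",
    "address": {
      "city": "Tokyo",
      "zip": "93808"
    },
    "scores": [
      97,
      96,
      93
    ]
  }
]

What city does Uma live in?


Path: records[1].address.city
Value: Lima

ANSWER: Lima


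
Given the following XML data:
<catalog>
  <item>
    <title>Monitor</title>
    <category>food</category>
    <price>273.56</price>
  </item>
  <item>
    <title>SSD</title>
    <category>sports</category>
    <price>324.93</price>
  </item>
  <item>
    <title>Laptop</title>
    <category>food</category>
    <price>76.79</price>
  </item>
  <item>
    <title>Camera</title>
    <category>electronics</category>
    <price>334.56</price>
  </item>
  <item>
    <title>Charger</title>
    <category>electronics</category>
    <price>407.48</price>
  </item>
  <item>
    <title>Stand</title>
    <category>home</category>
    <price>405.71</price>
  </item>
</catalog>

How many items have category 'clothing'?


Scanning <item> elements for <category>clothing</category>:
Count: 0

ANSWER: 0


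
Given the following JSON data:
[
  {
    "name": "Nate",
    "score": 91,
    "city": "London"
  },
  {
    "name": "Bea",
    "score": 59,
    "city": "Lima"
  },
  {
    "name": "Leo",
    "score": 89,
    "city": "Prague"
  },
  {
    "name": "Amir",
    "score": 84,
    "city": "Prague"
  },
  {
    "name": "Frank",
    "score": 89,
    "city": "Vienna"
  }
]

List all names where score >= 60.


Filtering records where score >= 60:
  Nate (score=91) -> YES
  Bea (score=59) -> no
  Leo (score=89) -> YES
  Amir (score=84) -> YES
  Frank (score=89) -> YES


ANSWER: Nate, Leo, Amir, Frank


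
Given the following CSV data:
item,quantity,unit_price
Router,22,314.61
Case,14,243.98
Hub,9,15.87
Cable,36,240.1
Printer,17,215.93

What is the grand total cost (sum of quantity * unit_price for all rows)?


Computing row totals:
  Router: 22 * 314.61 = 6921.42
  Case: 14 * 243.98 = 3415.72
  Hub: 9 * 15.87 = 142.83
  Cable: 36 * 240.1 = 8643.6
  Printer: 17 * 215.93 = 3670.81
Grand total = 6921.42 + 3415.72 + 142.83 + 8643.6 + 3670.81 = 22794.38

ANSWER: 22794.38


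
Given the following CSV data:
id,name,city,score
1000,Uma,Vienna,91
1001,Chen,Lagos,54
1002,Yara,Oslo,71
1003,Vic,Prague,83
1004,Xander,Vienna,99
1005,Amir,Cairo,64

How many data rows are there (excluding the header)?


Counting rows (excluding header):
Header: id,name,city,score
Data rows: 6

ANSWER: 6


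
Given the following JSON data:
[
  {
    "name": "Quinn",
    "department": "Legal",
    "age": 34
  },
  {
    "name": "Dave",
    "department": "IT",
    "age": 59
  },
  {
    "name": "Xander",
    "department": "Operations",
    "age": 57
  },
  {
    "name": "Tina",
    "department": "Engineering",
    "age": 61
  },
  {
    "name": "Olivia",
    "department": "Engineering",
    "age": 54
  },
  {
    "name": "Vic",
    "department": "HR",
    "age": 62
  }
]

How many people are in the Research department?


Scanning records for department = Research
  No matches found
Count: 0

ANSWER: 0


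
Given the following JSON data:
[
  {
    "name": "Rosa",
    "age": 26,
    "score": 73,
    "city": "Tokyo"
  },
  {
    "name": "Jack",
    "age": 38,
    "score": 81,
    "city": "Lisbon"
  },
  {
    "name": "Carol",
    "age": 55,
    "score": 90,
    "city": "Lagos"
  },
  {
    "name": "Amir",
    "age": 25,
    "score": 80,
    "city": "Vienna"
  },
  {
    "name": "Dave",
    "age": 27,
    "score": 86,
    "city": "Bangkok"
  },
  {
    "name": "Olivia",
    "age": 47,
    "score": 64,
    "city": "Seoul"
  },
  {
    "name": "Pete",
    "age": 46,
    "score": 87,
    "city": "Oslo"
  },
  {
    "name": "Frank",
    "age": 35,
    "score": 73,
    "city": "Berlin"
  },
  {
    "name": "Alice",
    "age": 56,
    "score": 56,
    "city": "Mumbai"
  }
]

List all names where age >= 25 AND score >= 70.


Checking both conditions:
  Rosa (age=26, score=73) -> YES
  Jack (age=38, score=81) -> YES
  Carol (age=55, score=90) -> YES
  Amir (age=25, score=80) -> YES
  Dave (age=27, score=86) -> YES
  Olivia (age=47, score=64) -> no
  Pete (age=46, score=87) -> YES
  Frank (age=35, score=73) -> YES
  Alice (age=56, score=56) -> no


ANSWER: Rosa, Jack, Carol, Amir, Dave, Pete, Frank


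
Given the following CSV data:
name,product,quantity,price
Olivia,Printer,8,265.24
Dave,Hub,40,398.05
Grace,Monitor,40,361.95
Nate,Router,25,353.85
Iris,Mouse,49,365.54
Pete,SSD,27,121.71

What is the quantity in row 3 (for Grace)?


Row 3: Grace
Column 'quantity' = 40

ANSWER: 40


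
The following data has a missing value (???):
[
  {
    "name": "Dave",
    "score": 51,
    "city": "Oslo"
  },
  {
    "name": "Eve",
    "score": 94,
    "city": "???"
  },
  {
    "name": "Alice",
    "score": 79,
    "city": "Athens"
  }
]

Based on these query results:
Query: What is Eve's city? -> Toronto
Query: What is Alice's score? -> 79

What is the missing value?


The missing value is Eve's city
From query: Eve's city = Toronto

ANSWER: Toronto


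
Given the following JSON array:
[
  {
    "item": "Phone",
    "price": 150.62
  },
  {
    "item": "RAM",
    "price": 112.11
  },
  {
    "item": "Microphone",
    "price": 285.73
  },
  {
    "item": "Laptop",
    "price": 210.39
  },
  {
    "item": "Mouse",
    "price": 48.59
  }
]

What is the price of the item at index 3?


Array index 3 -> Laptop
price = 210.39

ANSWER: 210.39


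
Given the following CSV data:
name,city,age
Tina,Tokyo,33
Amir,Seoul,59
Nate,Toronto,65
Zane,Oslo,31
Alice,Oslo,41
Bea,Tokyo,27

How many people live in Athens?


Scanning city column for 'Athens':
Total matches: 0

ANSWER: 0


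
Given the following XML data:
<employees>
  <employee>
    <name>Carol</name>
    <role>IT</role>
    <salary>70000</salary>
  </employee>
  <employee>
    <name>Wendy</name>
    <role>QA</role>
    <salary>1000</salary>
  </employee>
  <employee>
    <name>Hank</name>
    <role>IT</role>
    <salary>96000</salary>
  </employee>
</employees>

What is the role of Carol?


Searching for <employee> with <name>Carol</name>
Found at position 1
<role>IT</role>

ANSWER: IT


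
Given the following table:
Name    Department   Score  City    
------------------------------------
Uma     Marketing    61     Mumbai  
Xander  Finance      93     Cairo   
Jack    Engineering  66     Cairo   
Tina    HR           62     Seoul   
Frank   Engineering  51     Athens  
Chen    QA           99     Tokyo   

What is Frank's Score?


Row 5: Frank
Score = 51

ANSWER: 51


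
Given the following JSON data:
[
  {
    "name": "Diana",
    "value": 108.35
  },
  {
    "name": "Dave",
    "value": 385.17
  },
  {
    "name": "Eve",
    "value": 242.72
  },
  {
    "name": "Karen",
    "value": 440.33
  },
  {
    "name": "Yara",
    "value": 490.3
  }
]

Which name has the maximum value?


Comparing values:
  Diana: 108.35
  Dave: 385.17
  Eve: 242.72
  Karen: 440.33
  Yara: 490.3
Maximum: Yara (490.3)

ANSWER: Yara


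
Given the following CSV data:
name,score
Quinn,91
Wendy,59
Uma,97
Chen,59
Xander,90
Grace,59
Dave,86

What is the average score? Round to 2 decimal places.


Scores: 91, 59, 97, 59, 90, 59, 86
Sum = 541
Count = 7
Average = 541 / 7 = 77.29

ANSWER: 77.29


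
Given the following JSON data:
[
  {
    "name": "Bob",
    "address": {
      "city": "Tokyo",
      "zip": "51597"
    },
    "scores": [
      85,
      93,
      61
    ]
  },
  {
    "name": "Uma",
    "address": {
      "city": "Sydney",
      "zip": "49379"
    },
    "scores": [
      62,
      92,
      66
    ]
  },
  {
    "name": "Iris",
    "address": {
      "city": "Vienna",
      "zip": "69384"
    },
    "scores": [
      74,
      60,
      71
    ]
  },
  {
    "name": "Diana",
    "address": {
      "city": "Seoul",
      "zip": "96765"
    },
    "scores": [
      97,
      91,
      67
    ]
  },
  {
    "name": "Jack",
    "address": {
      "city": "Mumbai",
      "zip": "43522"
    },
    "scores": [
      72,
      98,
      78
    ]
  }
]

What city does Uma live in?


Path: records[1].address.city
Value: Sydney

ANSWER: Sydney


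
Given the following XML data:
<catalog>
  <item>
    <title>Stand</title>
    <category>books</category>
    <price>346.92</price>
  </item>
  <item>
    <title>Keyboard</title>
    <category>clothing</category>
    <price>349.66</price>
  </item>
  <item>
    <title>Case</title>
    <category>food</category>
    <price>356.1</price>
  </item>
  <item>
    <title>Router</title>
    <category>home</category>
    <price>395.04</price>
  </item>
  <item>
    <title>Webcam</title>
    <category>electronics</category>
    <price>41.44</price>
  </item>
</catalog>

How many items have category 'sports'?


Scanning <item> elements for <category>sports</category>:
Count: 0

ANSWER: 0


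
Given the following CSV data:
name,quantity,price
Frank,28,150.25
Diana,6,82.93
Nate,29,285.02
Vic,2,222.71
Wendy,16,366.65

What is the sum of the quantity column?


Values in 'quantity' column:
  Row 1: 28
  Row 2: 6
  Row 3: 29
  Row 4: 2
  Row 5: 16
Sum = 28 + 6 + 29 + 2 + 16 = 81

ANSWER: 81


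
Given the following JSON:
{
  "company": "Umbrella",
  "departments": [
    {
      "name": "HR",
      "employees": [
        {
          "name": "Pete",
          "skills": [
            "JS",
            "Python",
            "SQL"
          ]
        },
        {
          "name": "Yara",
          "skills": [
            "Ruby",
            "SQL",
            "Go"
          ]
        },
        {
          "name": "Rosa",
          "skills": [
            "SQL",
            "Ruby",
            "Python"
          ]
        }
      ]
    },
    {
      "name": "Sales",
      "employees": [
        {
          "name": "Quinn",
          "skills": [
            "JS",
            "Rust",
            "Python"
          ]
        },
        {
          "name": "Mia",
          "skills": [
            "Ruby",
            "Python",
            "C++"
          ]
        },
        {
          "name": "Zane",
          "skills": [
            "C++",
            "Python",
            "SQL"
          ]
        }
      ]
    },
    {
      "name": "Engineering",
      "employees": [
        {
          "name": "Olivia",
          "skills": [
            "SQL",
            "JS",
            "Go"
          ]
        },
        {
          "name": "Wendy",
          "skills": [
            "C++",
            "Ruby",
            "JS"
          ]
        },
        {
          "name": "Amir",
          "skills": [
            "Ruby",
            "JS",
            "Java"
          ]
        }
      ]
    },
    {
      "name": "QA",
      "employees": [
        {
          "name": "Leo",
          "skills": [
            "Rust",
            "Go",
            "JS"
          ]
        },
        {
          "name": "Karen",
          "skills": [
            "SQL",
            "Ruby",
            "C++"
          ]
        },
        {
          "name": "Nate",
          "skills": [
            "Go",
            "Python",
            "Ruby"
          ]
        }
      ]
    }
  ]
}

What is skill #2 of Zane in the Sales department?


Path: departments[1].employees[2].skills[1]
Value: Python

ANSWER: Python


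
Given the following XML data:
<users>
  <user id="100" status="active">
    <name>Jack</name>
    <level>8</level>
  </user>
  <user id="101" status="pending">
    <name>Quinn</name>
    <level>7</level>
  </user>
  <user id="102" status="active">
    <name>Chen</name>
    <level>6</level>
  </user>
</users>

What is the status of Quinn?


Finding user with name = Quinn
user id="101" status="pending"

ANSWER: pending


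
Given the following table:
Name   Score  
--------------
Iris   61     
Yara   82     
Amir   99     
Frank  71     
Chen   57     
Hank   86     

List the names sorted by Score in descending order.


Sorting by Score (descending):
  Amir: 99
  Hank: 86
  Yara: 82
  Frank: 71
  Iris: 61
  Chen: 57


ANSWER: Amir, Hank, Yara, Frank, Iris, Chen


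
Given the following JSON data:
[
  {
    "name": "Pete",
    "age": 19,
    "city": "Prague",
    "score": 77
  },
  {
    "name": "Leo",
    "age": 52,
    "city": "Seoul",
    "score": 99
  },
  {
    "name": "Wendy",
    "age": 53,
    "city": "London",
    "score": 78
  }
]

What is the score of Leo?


Looking up record where name = Leo
Record index: 1
Field 'score' = 99

ANSWER: 99


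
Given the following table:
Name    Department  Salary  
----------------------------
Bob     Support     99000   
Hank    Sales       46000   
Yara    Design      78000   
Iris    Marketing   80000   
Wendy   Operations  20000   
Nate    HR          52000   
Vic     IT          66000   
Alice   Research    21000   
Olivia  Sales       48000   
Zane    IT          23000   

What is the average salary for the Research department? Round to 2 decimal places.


Research department members:
  Alice: 21000
Sum = 21000
Count = 1
Average = 21000 / 1 = 21000.00

ANSWER: 21000.00


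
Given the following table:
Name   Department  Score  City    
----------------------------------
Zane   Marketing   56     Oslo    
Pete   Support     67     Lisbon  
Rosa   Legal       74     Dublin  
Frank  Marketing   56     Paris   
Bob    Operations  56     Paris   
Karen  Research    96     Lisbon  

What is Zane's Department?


Row 1: Zane
Department = Marketing

ANSWER: Marketing


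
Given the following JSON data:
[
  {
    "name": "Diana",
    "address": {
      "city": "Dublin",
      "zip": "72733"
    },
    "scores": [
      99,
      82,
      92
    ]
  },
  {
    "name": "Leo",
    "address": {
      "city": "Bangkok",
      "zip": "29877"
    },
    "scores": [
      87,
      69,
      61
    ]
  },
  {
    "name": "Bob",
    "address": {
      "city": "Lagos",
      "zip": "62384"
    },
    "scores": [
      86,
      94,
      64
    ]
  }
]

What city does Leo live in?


Path: records[1].address.city
Value: Bangkok

ANSWER: Bangkok


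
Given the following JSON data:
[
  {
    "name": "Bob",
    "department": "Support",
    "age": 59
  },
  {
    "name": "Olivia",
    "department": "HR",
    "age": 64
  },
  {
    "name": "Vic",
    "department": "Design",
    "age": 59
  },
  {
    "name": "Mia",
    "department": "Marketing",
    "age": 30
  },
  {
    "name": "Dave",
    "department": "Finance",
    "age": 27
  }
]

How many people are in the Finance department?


Scanning records for department = Finance
  Record 4: Dave
Count: 1

ANSWER: 1


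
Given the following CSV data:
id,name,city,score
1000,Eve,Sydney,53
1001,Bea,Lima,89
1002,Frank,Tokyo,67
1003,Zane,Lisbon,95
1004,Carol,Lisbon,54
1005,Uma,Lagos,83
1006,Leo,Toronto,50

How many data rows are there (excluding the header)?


Counting rows (excluding header):
Header: id,name,city,score
Data rows: 7

ANSWER: 7


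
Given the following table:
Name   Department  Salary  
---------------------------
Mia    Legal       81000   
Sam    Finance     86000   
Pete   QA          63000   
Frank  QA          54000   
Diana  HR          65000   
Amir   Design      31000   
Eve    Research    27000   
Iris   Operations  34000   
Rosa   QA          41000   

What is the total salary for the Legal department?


Legal department members:
  Mia: 81000
Total = 81000 = 81000

ANSWER: 81000


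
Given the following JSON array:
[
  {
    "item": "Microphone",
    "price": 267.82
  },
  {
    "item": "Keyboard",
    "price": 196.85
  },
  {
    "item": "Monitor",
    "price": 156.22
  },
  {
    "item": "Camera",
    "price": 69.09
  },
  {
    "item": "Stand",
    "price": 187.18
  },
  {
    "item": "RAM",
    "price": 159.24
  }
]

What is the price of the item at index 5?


Array index 5 -> RAM
price = 159.24

ANSWER: 159.24


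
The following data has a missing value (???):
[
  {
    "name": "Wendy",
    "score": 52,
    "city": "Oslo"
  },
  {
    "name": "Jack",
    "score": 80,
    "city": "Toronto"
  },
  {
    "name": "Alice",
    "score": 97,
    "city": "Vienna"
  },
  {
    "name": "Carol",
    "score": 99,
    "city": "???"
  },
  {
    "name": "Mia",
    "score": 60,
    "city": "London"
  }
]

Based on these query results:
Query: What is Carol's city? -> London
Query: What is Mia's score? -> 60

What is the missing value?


The missing value is Carol's city
From query: Carol's city = London

ANSWER: London


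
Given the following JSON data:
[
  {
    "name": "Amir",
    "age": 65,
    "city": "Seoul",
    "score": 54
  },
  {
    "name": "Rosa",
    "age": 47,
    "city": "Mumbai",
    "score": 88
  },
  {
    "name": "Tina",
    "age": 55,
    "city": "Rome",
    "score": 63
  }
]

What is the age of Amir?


Looking up record where name = Amir
Record index: 0
Field 'age' = 65

ANSWER: 65


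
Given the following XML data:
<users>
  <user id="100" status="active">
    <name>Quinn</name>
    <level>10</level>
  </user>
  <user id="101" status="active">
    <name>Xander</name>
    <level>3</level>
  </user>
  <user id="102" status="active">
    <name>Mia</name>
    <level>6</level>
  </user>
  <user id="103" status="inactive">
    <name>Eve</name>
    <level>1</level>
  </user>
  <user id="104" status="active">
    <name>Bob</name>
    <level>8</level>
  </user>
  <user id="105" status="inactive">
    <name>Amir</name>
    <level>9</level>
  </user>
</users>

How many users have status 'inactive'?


Counting users with status='inactive':
  Eve (id=103) -> MATCH
  Amir (id=105) -> MATCH
Count: 2

ANSWER: 2


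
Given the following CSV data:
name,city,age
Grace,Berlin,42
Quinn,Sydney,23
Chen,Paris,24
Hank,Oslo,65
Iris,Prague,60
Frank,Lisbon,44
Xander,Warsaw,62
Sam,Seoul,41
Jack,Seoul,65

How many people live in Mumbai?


Scanning city column for 'Mumbai':
Total matches: 0

ANSWER: 0


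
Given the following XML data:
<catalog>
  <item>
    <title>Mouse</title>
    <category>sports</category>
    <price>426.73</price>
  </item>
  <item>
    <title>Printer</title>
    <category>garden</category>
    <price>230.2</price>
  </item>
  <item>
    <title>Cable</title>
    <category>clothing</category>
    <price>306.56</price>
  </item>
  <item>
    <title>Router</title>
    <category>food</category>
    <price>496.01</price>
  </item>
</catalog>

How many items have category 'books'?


Scanning <item> elements for <category>books</category>:
Count: 0

ANSWER: 0


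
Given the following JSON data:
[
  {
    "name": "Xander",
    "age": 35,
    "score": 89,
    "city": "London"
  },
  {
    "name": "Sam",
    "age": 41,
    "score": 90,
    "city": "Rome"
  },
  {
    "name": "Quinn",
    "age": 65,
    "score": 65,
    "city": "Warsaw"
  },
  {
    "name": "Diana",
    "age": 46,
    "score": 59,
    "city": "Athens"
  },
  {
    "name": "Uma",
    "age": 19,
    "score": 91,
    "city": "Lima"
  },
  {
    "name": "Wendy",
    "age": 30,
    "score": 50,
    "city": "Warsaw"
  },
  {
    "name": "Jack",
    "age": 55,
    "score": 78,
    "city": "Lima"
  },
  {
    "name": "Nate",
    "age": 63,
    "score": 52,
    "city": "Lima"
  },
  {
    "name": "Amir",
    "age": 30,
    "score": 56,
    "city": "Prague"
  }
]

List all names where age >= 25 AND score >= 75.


Checking both conditions:
  Xander (age=35, score=89) -> YES
  Sam (age=41, score=90) -> YES
  Quinn (age=65, score=65) -> no
  Diana (age=46, score=59) -> no
  Uma (age=19, score=91) -> no
  Wendy (age=30, score=50) -> no
  Jack (age=55, score=78) -> YES
  Nate (age=63, score=52) -> no
  Amir (age=30, score=56) -> no


ANSWER: Xander, Sam, Jack


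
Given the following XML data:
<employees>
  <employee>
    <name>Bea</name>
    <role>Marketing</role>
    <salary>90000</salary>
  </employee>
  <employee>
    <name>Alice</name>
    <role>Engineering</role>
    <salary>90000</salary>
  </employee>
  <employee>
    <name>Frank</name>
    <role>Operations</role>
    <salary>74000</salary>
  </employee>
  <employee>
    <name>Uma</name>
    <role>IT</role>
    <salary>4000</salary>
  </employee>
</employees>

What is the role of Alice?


Searching for <employee> with <name>Alice</name>
Found at position 2
<role>Engineering</role>

ANSWER: Engineering


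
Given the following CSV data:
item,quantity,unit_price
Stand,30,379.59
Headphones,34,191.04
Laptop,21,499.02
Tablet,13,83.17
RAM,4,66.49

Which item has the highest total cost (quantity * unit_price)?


Computing row totals:
  Stand: 11387.7
  Headphones: 6495.36
  Laptop: 10479.42
  Tablet: 1081.21
  RAM: 265.96
Maximum: Stand (11387.7)

ANSWER: Stand


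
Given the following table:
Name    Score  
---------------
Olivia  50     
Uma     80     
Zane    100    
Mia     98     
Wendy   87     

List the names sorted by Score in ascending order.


Sorting by Score (ascending):
  Olivia: 50
  Uma: 80
  Wendy: 87
  Mia: 98
  Zane: 100


ANSWER: Olivia, Uma, Wendy, Mia, Zane


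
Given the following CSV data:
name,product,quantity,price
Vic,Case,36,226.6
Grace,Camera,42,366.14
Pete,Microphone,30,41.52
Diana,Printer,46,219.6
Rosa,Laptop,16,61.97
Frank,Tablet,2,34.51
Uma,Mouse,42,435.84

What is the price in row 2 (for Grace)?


Row 2: Grace
Column 'price' = 366.14

ANSWER: 366.14


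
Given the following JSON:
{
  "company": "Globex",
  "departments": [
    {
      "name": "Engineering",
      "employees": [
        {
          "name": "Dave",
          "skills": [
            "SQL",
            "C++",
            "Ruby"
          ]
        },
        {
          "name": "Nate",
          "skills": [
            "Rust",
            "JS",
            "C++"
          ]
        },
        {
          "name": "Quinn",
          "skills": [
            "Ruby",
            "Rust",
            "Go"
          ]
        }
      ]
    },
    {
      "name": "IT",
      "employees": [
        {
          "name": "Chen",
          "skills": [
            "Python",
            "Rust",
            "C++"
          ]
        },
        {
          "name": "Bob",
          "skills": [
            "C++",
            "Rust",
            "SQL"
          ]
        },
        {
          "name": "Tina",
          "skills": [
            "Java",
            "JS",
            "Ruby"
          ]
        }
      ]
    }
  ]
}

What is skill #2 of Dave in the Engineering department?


Path: departments[0].employees[0].skills[1]
Value: C++

ANSWER: C++


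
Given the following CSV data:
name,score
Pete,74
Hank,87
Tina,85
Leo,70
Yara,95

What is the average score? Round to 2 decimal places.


Scores: 74, 87, 85, 70, 95
Sum = 411
Count = 5
Average = 411 / 5 = 82.20

ANSWER: 82.20


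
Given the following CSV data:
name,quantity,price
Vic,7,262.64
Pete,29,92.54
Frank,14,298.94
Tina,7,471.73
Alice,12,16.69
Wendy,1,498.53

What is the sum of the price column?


Values in 'price' column:
  Row 1: 262.64
  Row 2: 92.54
  Row 3: 298.94
  Row 4: 471.73
  Row 5: 16.69
  Row 6: 498.53
Sum = 262.64 + 92.54 + 298.94 + 471.73 + 16.69 + 498.53 = 1641.07

ANSWER: 1641.07


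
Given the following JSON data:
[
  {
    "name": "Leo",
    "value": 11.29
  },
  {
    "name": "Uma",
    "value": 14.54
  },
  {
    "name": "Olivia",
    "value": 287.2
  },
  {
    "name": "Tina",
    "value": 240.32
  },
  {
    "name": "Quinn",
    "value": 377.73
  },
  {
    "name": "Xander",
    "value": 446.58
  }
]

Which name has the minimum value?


Comparing values:
  Leo: 11.29
  Uma: 14.54
  Olivia: 287.2
  Tina: 240.32
  Quinn: 377.73
  Xander: 446.58
Minimum: Leo (11.29)

ANSWER: Leo


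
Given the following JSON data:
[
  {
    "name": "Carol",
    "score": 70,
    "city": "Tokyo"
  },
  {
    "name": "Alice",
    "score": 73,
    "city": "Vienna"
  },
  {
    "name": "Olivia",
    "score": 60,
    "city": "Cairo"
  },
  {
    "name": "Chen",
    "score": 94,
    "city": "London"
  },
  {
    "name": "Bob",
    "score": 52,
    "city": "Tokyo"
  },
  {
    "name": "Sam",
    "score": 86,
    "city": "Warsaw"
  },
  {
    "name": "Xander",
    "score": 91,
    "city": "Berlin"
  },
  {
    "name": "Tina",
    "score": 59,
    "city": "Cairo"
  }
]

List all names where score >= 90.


Filtering records where score >= 90:
  Carol (score=70) -> no
  Alice (score=73) -> no
  Olivia (score=60) -> no
  Chen (score=94) -> YES
  Bob (score=52) -> no
  Sam (score=86) -> no
  Xander (score=91) -> YES
  Tina (score=59) -> no


ANSWER: Chen, Xander


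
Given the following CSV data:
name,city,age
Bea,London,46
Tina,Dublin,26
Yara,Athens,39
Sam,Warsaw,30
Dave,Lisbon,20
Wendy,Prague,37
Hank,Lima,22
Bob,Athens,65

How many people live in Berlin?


Scanning city column for 'Berlin':
Total matches: 0

ANSWER: 0


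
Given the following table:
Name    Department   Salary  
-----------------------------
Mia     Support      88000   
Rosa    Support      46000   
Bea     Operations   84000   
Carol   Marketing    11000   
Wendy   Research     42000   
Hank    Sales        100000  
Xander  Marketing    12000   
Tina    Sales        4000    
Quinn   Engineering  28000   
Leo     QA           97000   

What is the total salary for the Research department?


Research department members:
  Wendy: 42000
Total = 42000 = 42000

ANSWER: 42000


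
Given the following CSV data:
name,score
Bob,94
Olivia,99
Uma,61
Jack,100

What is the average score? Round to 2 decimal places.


Scores: 94, 99, 61, 100
Sum = 354
Count = 4
Average = 354 / 4 = 88.50

ANSWER: 88.50


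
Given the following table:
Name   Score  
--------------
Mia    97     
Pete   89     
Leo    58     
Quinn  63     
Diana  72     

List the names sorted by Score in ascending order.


Sorting by Score (ascending):
  Leo: 58
  Quinn: 63
  Diana: 72
  Pete: 89
  Mia: 97


ANSWER: Leo, Quinn, Diana, Pete, Mia


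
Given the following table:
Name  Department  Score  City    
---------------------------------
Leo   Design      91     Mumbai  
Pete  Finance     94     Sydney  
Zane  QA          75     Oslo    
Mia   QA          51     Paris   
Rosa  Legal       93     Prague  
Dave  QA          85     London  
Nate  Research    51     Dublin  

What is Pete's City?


Row 2: Pete
City = Sydney

ANSWER: Sydney


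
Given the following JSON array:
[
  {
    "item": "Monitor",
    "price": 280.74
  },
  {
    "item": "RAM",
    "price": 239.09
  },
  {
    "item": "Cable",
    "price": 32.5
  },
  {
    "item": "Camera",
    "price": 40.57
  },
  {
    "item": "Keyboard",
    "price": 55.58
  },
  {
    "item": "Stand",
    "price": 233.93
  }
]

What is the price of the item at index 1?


Array index 1 -> RAM
price = 239.09

ANSWER: 239.09


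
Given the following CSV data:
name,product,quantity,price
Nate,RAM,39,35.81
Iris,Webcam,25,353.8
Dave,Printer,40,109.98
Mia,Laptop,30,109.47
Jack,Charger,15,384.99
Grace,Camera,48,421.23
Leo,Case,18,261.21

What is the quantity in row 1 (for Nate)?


Row 1: Nate
Column 'quantity' = 39

ANSWER: 39


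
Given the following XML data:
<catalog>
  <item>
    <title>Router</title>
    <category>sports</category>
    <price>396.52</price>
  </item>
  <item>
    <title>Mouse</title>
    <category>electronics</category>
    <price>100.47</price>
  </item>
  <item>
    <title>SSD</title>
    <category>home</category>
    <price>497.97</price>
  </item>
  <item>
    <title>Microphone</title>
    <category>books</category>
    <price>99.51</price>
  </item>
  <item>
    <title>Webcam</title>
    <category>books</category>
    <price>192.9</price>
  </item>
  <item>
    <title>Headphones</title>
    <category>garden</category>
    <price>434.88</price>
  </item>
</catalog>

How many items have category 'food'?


Scanning <item> elements for <category>food</category>:
Count: 0

ANSWER: 0


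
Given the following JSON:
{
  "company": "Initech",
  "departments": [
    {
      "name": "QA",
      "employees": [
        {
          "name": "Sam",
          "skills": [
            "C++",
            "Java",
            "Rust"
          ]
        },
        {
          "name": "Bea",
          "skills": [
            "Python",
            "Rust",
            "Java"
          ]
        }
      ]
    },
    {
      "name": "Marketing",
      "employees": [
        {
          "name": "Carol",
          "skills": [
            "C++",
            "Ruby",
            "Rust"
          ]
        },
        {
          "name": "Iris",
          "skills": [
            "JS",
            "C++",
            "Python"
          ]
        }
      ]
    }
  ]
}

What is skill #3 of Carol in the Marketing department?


Path: departments[1].employees[0].skills[2]
Value: Rust

ANSWER: Rust


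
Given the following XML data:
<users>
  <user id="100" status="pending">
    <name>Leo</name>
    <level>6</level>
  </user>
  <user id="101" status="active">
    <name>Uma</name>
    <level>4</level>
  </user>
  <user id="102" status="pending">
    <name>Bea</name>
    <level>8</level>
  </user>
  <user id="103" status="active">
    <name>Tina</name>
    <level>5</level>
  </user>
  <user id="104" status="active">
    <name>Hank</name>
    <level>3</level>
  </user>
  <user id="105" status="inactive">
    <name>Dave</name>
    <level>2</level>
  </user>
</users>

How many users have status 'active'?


Counting users with status='active':
  Uma (id=101) -> MATCH
  Tina (id=103) -> MATCH
  Hank (id=104) -> MATCH
Count: 3

ANSWER: 3


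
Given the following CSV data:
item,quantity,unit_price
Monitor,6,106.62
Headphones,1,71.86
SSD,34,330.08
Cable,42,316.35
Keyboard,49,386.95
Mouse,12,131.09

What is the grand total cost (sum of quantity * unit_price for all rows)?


Computing row totals:
  Monitor: 6 * 106.62 = 639.72
  Headphones: 1 * 71.86 = 71.86
  SSD: 34 * 330.08 = 11222.72
  Cable: 42 * 316.35 = 13286.7
  Keyboard: 49 * 386.95 = 18960.55
  Mouse: 12 * 131.09 = 1573.08
Grand total = 639.72 + 71.86 + 11222.72 + 13286.7 + 18960.55 + 1573.08 = 45754.63

ANSWER: 45754.63
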